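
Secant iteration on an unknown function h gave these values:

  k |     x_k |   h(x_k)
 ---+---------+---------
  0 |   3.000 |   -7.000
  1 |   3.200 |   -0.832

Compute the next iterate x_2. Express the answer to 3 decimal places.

3.227

x_2 = 3.200 − (-0.832)·(3.200 − 3.000) / (-0.832 − (-7.000))
   = 3.200 − (-0.16640)/(6.16800) = 3.22698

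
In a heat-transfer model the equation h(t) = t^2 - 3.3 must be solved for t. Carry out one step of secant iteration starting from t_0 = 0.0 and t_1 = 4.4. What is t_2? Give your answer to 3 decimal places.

0.750

h(0.0) = -3.30000, h(4.4) = 16.06000
t_2 = 4.40000 − 16.06000·(4.40000 − 0.00000) / (16.06000 − (-3.30000)) = 4.40000 − (70.66400)/(19.36000) = 0.75000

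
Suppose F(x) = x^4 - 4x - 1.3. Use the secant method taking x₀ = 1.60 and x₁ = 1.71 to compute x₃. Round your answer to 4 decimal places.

1.6835

F(1.60) = -1.146400, F(1.71) = 0.410361
x₂ = 1.710000 − 0.410361·(1.710000 − 1.600000) / (0.410361 − (-1.146400)) = 1.710000 − (0.045140)/(1.556761) = 1.681004
F(1.681004) = -0.039013
x₃ = 1.681004 − (-0.039013)·(1.681004 − 1.710000) / (-0.039013 − 0.410361) = 1.681004 − (0.001131)/(-0.449374) = 1.683521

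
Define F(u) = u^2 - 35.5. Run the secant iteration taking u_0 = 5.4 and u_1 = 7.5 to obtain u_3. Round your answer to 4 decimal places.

5.9505

F(5.4) = -6.340000, F(7.5) = 20.750000
u_2 = 7.500000 − 20.750000·(7.500000 − 5.400000) / (20.750000 − (-6.340000)) = 7.500000 − (43.575000)/(27.090000) = 5.891473
F(5.891473) = -0.790547
u_3 = 5.891473 − (-0.790547)·(5.891473 − 7.500000) / (-0.790547 − 20.750000) = 5.891473 − (1.271617)/(-21.540547) = 5.950507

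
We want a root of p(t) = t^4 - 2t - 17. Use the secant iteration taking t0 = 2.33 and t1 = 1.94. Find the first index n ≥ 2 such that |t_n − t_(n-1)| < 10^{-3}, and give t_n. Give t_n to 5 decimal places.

p(2.33) = 7.8129552, p(1.94) = -6.7153150
t2 = 1.9400000 − (-6.7153150)·(-0.3900000)/(-14.5282703) = 2.1202674;  |Δ| = 0.1802674
p(2.1202674) = -1.0307118
t3 = 2.1202674 − (-1.0307118)·(0.1802674)/(5.6846032) = 2.1529528;  |Δ| = 0.0326854
p(2.1529528) = 0.1792263
t4 = 2.1529528 − 0.1792263·(0.0326854)/(1.2099381) = 2.1481111;  |Δ| = 0.0048416
p(2.1481111) = -0.0037058
t5 = 2.1481111 − (-0.0037058)·(-0.0048416)/(-0.1829321) = 2.1482092;  |Δ| = 0.0000981
|t5 − t4| = 0.0000981 < 10^{-3}

n = 5, t_n = 2.14821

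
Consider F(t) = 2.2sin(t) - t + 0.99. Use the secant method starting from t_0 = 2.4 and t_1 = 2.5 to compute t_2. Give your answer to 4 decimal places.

2.4282

F(2.4) = 0.076019, F(2.5) = -0.193361
t_2 = 2.500000 − (-0.193361)·(2.500000 − 2.400000) / (-0.193361 − 0.076019) = 2.500000 − (-0.019336)/(-0.269380) = 2.428220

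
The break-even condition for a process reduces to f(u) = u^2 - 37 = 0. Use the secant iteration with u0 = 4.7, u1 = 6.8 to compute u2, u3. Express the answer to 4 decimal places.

5.9965, 6.0779

f(4.7) = -14.910000, f(6.8) = 9.240000
u2 = 6.800000 − 9.240000·(6.800000 − 4.700000) / (9.240000 − (-14.910000)) = 6.800000 − (19.404000)/(24.150000) = 5.996522
f(5.996522) = -1.041727
u3 = 5.996522 − (-1.041727)·(5.996522 − 6.800000) / (-1.041727 − 9.240000) = 5.996522 − (0.837005)/(-10.281727) = 6.077929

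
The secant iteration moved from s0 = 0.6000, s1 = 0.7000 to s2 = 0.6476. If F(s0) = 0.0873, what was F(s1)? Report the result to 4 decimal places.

The secant line through (0.6000, 0.0873) and (0.7000, F(s1)) crosses zero at s2 = 0.6476.
So (0.6000, 0.0873), (0.7000, F(s1)), (0.6476, 0) are collinear:
F(s1) = 0.0873 · (0.7000 − 0.6476) / (0.6000 − 0.6476) = 0.0873 · (0.052400)/(-0.047600) = -0.096103

-0.0961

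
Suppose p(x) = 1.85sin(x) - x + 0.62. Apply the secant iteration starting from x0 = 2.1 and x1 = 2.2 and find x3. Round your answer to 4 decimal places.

p(2.1) = 0.116937, p(2.2) = -0.084282
x2 = 2.200000 − (-0.084282)·(2.200000 − 2.100000) / (-0.084282 − 0.116937) = 2.200000 − (-0.008428)/(-0.201219) = 2.158114
p(2.158114) = 0.001881
x3 = 2.158114 − 0.001881·(2.158114 − 2.200000) / (0.001881 − (-0.084282)) = 2.158114 − (-0.000079)/(0.086162) = 2.159029

2.1590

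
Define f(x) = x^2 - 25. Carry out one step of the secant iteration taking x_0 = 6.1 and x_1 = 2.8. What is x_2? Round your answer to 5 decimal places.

f(6.1) = 12.2100000, f(2.8) = -17.1600000
x_2 = 2.8000000 − (-17.1600000)·(2.8000000 − 6.1000000) / (-17.1600000 − 12.2100000) = 2.8000000 − (56.6280000)/(-29.3700000) = 4.7280899

4.72809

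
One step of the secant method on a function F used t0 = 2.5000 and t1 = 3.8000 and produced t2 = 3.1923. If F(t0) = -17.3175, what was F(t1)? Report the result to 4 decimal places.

The secant line through (2.5000, -17.3175) and (3.8000, F(t1)) crosses zero at t2 = 3.1923.
So (2.5000, -17.3175), (3.8000, F(t1)), (3.1923, 0) are collinear:
F(t1) = -17.3175 · (3.8000 − 3.1923) / (2.5000 − 3.1923) = -17.3175 · (0.607700)/(-0.692300) = 15.201278

15.2013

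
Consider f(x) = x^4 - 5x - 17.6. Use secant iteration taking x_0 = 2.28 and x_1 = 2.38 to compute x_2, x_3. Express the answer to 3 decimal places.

2.323, 2.325

f(2.28) = -1.97664, f(2.38) = 2.58543
x_2 = 2.38000 − 2.58543·(2.38000 − 2.28000) / (2.58543 − (-1.97664)) = 2.38000 − (0.25854)/(4.56206) = 2.32333
f(2.32333) = -0.07984
x_3 = 2.32333 − (-0.07984)·(2.32333 − 2.38000) / (-0.07984 − 2.58543) = 2.32333 − (0.00452)/(-2.66526) = 2.32503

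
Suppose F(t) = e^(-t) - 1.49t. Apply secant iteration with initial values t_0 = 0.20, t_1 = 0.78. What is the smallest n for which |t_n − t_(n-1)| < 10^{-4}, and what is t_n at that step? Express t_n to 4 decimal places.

F(0.20) = 0.520731, F(0.78) = -0.703794
t_2 = 0.780000 − (-0.703794)·(0.580000)/(-1.224525) = 0.446646;  |Δ| = 0.333354
F(0.446646) = -0.025732
t_3 = 0.446646 − (-0.025732)·(-0.333354)/(0.678062) = 0.433995;  |Δ| = 0.012650
F(0.433995) = 0.001262
t_4 = 0.433995 − 0.001262·(-0.012650)/(0.026994) = 0.434587;  |Δ| = 0.000592
F(0.434587) = -0.000002
t_5 = 0.434587 − (-0.000002)·(0.000592)/(-0.001264) = 0.434586;  |Δ| = 0.000001
|t_5 − t_4| = 0.000001 < 10^{-4}

n = 5, t_n = 0.4346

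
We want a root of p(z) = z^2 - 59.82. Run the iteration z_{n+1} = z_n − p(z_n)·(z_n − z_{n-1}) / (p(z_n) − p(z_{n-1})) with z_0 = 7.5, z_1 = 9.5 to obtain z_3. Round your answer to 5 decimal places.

7.73184

p(7.5) = -3.5700000, p(9.5) = 30.4300000
z_2 = 9.5000000 − 30.4300000·(9.5000000 − 7.5000000) / (30.4300000 − (-3.5700000)) = 9.5000000 − (60.8600000)/(34.0000000) = 7.7100000
p(7.7100000) = -0.3759000
z_3 = 7.7100000 − (-0.3759000)·(7.7100000 − 9.5000000) / (-0.3759000 − 30.4300000) = 7.7100000 − (0.6728610)/(-30.8059000) = 7.7318420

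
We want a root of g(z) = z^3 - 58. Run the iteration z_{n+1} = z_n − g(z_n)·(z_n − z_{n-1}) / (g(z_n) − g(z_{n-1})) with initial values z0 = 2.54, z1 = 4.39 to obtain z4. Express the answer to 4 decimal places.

g(2.54) = -41.612936, g(4.39) = 26.604519
z2 = 4.390000 − 26.604519·(4.390000 − 2.540000) / (26.604519 − (-41.612936)) = 4.390000 − (49.218360)/(68.217455) = 3.668508
g(3.668508) = -8.629406
z3 = 3.668508 − (-8.629406)·(3.668508 − 4.390000) / (-8.629406 − 26.604519) = 3.668508 − (6.226049)/(-35.233925) = 3.845214
g(3.845214) = -1.145936
z4 = 3.845214 − (-1.145936)·(3.845214 − 3.668508) / (-1.145936 − (-8.629406)) = 3.845214 − (-0.202494)/(7.483471) = 3.872273

3.8723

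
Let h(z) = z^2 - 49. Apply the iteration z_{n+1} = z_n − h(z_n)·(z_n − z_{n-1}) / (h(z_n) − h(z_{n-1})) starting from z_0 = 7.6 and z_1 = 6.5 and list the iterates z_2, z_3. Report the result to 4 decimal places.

h(7.6) = 8.760000, h(6.5) = -6.750000
z_2 = 6.500000 − (-6.750000)·(6.500000 − 7.600000) / (-6.750000 − 8.760000) = 6.500000 − (7.425000)/(-15.510000) = 6.978723
h(6.978723) = -0.297420
z_3 = 6.978723 − (-0.297420)·(6.978723 − 6.500000) / (-0.297420 − (-6.750000)) = 6.978723 − (-0.142382)/(6.452580) = 7.000789

6.9787, 7.0008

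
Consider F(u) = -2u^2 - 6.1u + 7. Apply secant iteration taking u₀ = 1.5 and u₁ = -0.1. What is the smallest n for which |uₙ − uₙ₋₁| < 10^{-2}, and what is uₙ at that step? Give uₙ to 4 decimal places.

F(1.5) = -6.650000, F(-0.1) = 7.590000
u₂ = -0.100000 − 7.590000·(-1.600000)/(14.240000) = 0.752809;  |Δ| = 0.852809
F(0.752809) = 1.274422
u₃ = 0.752809 − 1.274422·(0.852809)/(-6.315578) = 0.924898;  |Δ| = 0.172089
F(0.924898) = -0.352746
u₄ = 0.924898 − (-0.352746)·(0.172089)/(-1.627169) = 0.887591;  |Δ| = 0.037306
F(0.887591) = 0.010056
u₅ = 0.887591 − 0.010056·(-0.037306)/(0.362803) = 0.888625;  |Δ| = 0.001034
|u₅ − u₄| = 0.001034 < 10^{-2}

n = 5, uₙ = 0.8886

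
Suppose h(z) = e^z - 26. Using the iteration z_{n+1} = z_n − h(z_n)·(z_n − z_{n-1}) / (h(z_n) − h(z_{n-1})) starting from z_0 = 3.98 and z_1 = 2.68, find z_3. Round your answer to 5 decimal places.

h(3.98) = 27.5170342, h(2.68) = -11.4149067
z_2 = 2.6800000 − (-11.4149067)·(2.6800000 − 3.9800000) / (-11.4149067 − 27.5170342) = 2.6800000 − (14.8393787)/(-38.9319409) = 3.0611621
h(3.0611621) = -4.6476446
z_3 = 3.0611621 − (-4.6476446)·(3.0611621 − 2.6800000) / (-4.6476446 − (-11.4149067)) = 3.0611621 − (-1.7715058)/(6.7672621) = 3.3229379

3.32294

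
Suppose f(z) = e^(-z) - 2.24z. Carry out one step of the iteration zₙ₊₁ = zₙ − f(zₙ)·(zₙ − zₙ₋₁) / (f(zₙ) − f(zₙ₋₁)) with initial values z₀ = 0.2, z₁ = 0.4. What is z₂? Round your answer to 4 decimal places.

0.3243

f(0.2) = 0.370731, f(0.4) = -0.225680
z₂ = 0.400000 − (-0.225680)·(0.400000 − 0.200000) / (-0.225680 − 0.370731) = 0.400000 − (-0.045136)/(-0.596411) = 0.324321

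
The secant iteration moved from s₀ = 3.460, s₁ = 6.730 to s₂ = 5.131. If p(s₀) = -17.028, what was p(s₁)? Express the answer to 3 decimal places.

16.294

The secant line through (3.460, -17.028) and (6.730, p(s₁)) crosses zero at s₂ = 5.131.
So (3.460, -17.028), (6.730, p(s₁)), (5.131, 0) are collinear:
p(s₁) = -17.028 · (6.730 − 5.131) / (3.460 − 5.131) = -17.028 · (1.59900)/(-1.67100) = 16.29430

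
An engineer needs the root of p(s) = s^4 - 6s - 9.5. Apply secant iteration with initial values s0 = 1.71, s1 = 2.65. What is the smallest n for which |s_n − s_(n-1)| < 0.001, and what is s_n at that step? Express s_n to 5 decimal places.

p(1.71) = -11.2096392, p(2.65) = 23.9155062
s2 = 2.6500000 − 23.9155062·(0.9400000)/(35.1251454) = 2.0099863;  |Δ| = 0.6400137
p(2.0099863) = -5.2379560
s3 = 2.0099863 − (-5.2379560)·(-0.6400137)/(-29.1534622) = 2.1249765;  |Δ| = 0.1149902
p(2.1249765) = -1.8598918
s4 = 2.1249765 − (-1.8598918)·(0.1149902)/(3.3780642) = 2.1882877;  |Δ| = 0.0633112
p(2.1882877) = 0.3009943
s5 = 2.1882877 − 0.3009943·(0.0633112)/(2.1608861) = 2.1794690;  |Δ| = 0.0088188
p(2.1794690) = -0.0135060
s6 = 2.1794690 − (-0.0135060)·(-0.0088188)/(-0.3145003) = 2.1798477;  |Δ| = 0.0003787
|s6 − s5| = 0.0003787 < 0.001

n = 6, s_n = 2.17985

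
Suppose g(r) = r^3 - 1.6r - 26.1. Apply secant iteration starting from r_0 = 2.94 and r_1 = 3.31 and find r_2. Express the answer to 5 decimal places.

g(2.94) = -5.3918160, g(3.31) = 4.8686910
r_2 = 3.3100000 − 4.8686910·(3.3100000 − 2.9400000) / (4.8686910 − (-5.3918160)) = 3.3100000 − (1.8014157)/(10.2605070) = 3.1344321

3.13443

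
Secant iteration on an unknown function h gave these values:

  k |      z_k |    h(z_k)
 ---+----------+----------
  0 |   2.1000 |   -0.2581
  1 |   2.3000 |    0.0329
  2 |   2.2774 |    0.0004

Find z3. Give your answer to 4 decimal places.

2.2771

z3 = 2.2774 − 0.0004·(2.2774 − 2.3000) / (0.0004 − 0.0329)
   = 2.2774 − (-0.000009)/(-0.032500) = 2.277122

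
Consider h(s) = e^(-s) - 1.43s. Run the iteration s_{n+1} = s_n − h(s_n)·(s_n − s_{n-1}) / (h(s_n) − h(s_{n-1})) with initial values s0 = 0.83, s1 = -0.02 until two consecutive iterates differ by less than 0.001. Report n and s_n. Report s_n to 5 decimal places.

n = 5, s_n = 0.44716

h(0.83) = -0.7508507, h(-0.02) = 1.0488013
s2 = -0.0200000 − 1.0488013·(-0.8500000)/(1.7996521) = 0.4753631;  |Δ| = 0.4953631
h(0.4753631) = -0.0581098
s3 = 0.4753631 − (-0.0581098)·(0.4953631)/(-1.1069112) = 0.4493578;  |Δ| = 0.0260052
h(0.4493578) = -0.0045440
s4 = 0.4493578 − (-0.0045440)·(-0.0260052)/(0.0535659) = 0.4471518;  |Δ| = 0.0022060
h(0.4471518) = 0.0000197
s5 = 0.4471518 − 0.0000197·(-0.0022060)/(0.0045636) = 0.4471614;  |Δ| = 0.0000095
|s5 − s4| = 0.0000095 < 0.001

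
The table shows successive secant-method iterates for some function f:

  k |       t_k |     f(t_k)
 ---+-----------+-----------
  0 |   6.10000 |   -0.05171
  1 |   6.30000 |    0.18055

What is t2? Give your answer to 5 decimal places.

6.14453

t2 = 6.30000 − 0.18055·(6.30000 − 6.10000) / (0.18055 − (-0.05171))
   = 6.30000 − (0.0361100)/(0.2322600) = 6.1445277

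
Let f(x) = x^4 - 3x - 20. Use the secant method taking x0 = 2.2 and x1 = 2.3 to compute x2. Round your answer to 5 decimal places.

f(2.2) = -3.1744000, f(2.3) = 1.0841000
x2 = 2.3000000 − 1.0841000·(2.3000000 − 2.2000000) / (1.0841000 − (-3.1744000)) = 2.3000000 − (0.1084100)/(4.2585000) = 2.2745427

2.27454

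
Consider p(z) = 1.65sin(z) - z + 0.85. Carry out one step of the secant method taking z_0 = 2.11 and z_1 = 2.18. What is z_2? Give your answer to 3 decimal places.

p(2.11) = 0.15589, p(2.18) = 0.02317
z_2 = 2.18000 − 0.02317·(2.18000 − 2.11000) / (0.02317 − 0.15589) = 2.18000 − (0.00162)/(-0.13272) = 2.19222

2.192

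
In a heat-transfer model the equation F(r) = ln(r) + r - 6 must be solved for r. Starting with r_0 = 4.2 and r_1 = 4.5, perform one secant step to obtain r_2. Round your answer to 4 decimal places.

F(4.2) = -0.364915, F(4.5) = 0.004077
r_2 = 4.500000 − 0.004077·(4.500000 − 4.200000) / (0.004077 − (-0.364915)) = 4.500000 − (0.001223)/(0.368993) = 4.496685

4.4967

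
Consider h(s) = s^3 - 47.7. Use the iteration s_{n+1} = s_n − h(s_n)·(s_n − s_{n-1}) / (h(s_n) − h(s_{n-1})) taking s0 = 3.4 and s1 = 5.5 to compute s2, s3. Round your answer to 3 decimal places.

3.539, 3.593

h(3.4) = -8.39600, h(5.5) = 118.67500
s2 = 5.50000 − 118.67500·(5.50000 − 3.40000) / (118.67500 − (-8.39600)) = 5.50000 − (249.21750)/(127.07100) = 3.53875
h(3.53875) = -3.38497
s3 = 3.53875 − (-3.38497)·(3.53875 − 5.50000) / (-3.38497 − 118.67500) = 3.53875 − (6.63875)/(-122.05997) = 3.59314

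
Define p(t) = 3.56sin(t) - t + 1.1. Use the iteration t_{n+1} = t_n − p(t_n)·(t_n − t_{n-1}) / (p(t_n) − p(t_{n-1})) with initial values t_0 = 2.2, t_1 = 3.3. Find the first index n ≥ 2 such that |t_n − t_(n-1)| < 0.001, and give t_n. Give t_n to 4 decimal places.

p(2.2) = 1.778247, p(3.3) = -2.761575
t_2 = 3.300000 − (-2.761575)·(1.100000)/(-4.539822) = 2.630870;  |Δ| = 0.669130
p(2.630870) = 0.209287
t_3 = 2.630870 − 0.209287·(-0.669130)/(2.970862) = 2.678008;  |Δ| = 0.047138
p(2.678008) = 0.013873
t_4 = 2.678008 − 0.013873·(0.047138)/(-0.195413) = 2.681354;  |Δ| = 0.003347
p(2.681354) = -0.000138
t_5 = 2.681354 − (-0.000138)·(0.003347)/(-0.014012) = 2.681321;  |Δ| = 0.000033
|t_5 − t_4| = 0.000033 < 0.001

n = 5, t_n = 2.6813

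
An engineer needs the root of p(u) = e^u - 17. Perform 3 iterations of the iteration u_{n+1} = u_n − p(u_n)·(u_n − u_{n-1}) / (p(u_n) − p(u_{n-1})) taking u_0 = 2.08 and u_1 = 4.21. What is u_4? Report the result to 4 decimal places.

2.8910

p(2.08) = -8.995531, p(4.21) = 50.356540
u_2 = 4.210000 − 50.356540·(4.210000 − 2.080000) / (50.356540 − (-8.995531)) = 4.210000 − (107.259430)/(59.352071) = 2.402828
p(2.402828) = -5.945611
u_3 = 2.402828 − (-5.945611)·(2.402828 − 4.210000) / (-5.945611 − 50.356540) = 2.402828 − (10.744745)/(-56.302151) = 2.593668
p(2.593668) = -3.621241
u_4 = 2.593668 − (-3.621241)·(2.593668 − 2.402828) / (-3.621241 − (-5.945611)) = 2.593668 − (-0.691080)/(2.324370) = 2.890988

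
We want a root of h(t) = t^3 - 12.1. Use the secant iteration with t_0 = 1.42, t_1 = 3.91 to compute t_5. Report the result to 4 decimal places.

h(1.42) = -9.236712, h(3.91) = 47.676471
t_2 = 3.910000 − 47.676471·(3.910000 − 1.420000) / (47.676471 − (-9.236712)) = 3.910000 − (118.714413)/(56.913183) = 1.824114
h(1.824114) = -6.030458
t_3 = 1.824114 − (-6.030458)·(1.824114 − 3.910000) / (-6.030458 − 47.676471) = 1.824114 − (12.578848)/(-53.706929) = 2.058327
h(2.058327) = -3.379469
t_4 = 2.058327 − (-3.379469)·(2.058327 − 1.824114) / (-3.379469 − (-6.030458)) = 2.058327 − (-0.791515)/(2.650989) = 2.356900
h(2.356900) = 0.992527
t_5 = 2.356900 − 0.992527·(2.356900 − 2.058327) / (0.992527 − (-3.379469)) = 2.356900 − (0.296342)/(4.371996) = 2.289118

2.2891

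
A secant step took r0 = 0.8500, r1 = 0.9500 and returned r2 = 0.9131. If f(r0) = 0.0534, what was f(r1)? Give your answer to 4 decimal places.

The secant line through (0.8500, 0.0534) and (0.9500, f(r1)) crosses zero at r2 = 0.9131.
So (0.8500, 0.0534), (0.9500, f(r1)), (0.9131, 0) are collinear:
f(r1) = 0.0534 · (0.9500 − 0.9131) / (0.8500 − 0.9131) = 0.0534 · (0.036900)/(-0.063100) = -0.031228

-0.0312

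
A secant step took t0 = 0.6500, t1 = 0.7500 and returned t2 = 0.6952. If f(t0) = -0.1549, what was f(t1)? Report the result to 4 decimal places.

The secant line through (0.6500, -0.1549) and (0.7500, f(t1)) crosses zero at t2 = 0.6952.
So (0.6500, -0.1549), (0.7500, f(t1)), (0.6952, 0) are collinear:
f(t1) = -0.1549 · (0.7500 − 0.6952) / (0.6500 − 0.6952) = -0.1549 · (0.054800)/(-0.045200) = 0.187799

0.1878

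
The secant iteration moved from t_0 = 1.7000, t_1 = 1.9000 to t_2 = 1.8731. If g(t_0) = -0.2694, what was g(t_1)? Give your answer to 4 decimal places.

0.0419

The secant line through (1.7000, -0.2694) and (1.9000, g(t_1)) crosses zero at t_2 = 1.8731.
So (1.7000, -0.2694), (1.9000, g(t_1)), (1.8731, 0) are collinear:
g(t_1) = -0.2694 · (1.9000 − 1.8731) / (1.7000 − 1.8731) = -0.2694 · (0.026900)/(-0.173100) = 0.041865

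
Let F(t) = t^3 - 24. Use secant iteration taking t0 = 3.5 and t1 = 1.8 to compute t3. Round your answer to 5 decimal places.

F(3.5) = 18.8750000, F(1.8) = -18.1680000
t2 = 1.8000000 − (-18.1680000)·(1.8000000 − 3.5000000) / (-18.1680000 − 18.8750000) = 1.8000000 − (30.8856000)/(-37.0430000) = 2.6337770
F(2.6337770) = -5.7300658
t3 = 2.6337770 − (-5.7300658)·(2.6337770 − 1.8000000) / (-5.7300658 − (-18.1680000)) = 2.6337770 − (-4.7775968)/(12.4379342) = 3.0178919

3.01789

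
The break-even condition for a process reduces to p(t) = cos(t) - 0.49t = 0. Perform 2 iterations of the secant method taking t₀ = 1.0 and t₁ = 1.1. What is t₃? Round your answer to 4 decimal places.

1.0375

p(1.0) = 0.050302, p(1.1) = -0.085404
t₂ = 1.100000 − (-0.085404)·(1.100000 − 1.000000) / (-0.085404 − 0.050302) = 1.100000 − (-0.008540)/(-0.135706) = 1.037067
p(1.037067) = 0.000585
t₃ = 1.037067 − 0.000585·(1.037067 − 1.100000) / (0.000585 − (-0.085404)) = 1.037067 − (-0.000037)/(0.085988) = 1.037495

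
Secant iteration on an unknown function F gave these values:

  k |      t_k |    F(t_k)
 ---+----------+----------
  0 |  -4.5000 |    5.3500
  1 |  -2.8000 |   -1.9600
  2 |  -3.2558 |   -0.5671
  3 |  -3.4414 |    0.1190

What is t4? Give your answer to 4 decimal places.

-3.4092

t4 = -3.4414 − 0.1190·(-3.4414 − (-3.2558)) / (0.1190 − (-0.5671))
   = -3.4414 − (-0.022086)/(0.686100) = -3.409209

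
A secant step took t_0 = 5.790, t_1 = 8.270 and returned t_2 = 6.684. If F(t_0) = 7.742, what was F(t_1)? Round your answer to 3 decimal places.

The secant line through (5.790, 7.742) and (8.270, F(t_1)) crosses zero at t_2 = 6.684.
So (5.790, 7.742), (8.270, F(t_1)), (6.684, 0) are collinear:
F(t_1) = 7.742 · (8.270 − 6.684) / (5.790 − 6.684) = 7.742 · (1.58600)/(-0.89400) = -13.73469

-13.735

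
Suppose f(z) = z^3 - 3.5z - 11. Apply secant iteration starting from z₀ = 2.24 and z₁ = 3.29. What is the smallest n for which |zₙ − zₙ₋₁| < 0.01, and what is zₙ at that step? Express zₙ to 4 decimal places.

n = 5, zₙ = 2.7410

f(2.24) = -7.600576, f(3.29) = 13.096289
z₂ = 3.290000 − 13.096289·(1.050000)/(20.696865) = 2.625595;  |Δ| = 0.664405
f(2.625595) = -2.089392
z₃ = 2.625595 − (-2.089392)·(-0.664405)/(-15.185681) = 2.717010;  |Δ| = 0.091415
f(2.717010) = -0.452176
z₄ = 2.717010 − (-0.452176)·(0.091415)/(1.637216) = 2.742258;  |Δ| = 0.025248
f(2.742258) = 0.023814
z₅ = 2.742258 − 0.023814·(0.025248)/(0.475990) = 2.740995;  |Δ| = 0.001263
|z₅ − z₄| = 0.001263 < 0.01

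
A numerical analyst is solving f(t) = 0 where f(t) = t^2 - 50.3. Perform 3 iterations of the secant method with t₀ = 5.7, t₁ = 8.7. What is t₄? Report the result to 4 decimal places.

7.0924

f(5.7) = -17.810000, f(8.7) = 25.390000
t₂ = 8.700000 − 25.390000·(8.700000 − 5.700000) / (25.390000 − (-17.810000)) = 8.700000 − (76.170000)/(43.200000) = 6.936806
f(6.936806) = -2.180729
t₃ = 6.936806 − (-2.180729)·(6.936806 − 8.700000) / (-2.180729 − 25.390000) = 6.936806 − (3.845049)/(-27.570729) = 7.076267
f(7.076267) = -0.226448
t₄ = 7.076267 − (-0.226448)·(7.076267 − 6.936806) / (-0.226448 − (-2.180729)) = 7.076267 − (-0.031581)/(1.954281) = 7.092427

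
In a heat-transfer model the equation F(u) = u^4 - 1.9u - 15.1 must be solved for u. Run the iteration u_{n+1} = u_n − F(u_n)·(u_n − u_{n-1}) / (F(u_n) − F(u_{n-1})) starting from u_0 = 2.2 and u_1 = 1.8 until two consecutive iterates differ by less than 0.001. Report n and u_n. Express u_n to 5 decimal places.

F(2.2) = 4.1456000, F(1.8) = -8.0224000
u_2 = 1.8000000 − (-8.0224000)·(-0.4000000)/(-12.1680000) = 2.0637212;  |Δ| = 0.2637212
F(2.0637212) = -0.8824549
u_3 = 2.0637212 − (-0.8824549)·(0.2637212)/(7.1399451) = 2.0963156;  |Δ| = 0.0325944
F(2.0963156) = 0.2289749
u_4 = 2.0963156 − 0.2289749·(0.0325944)/(1.1114298) = 2.0896006;  |Δ| = 0.0067150
F(2.0896006) = -0.0045251
u_5 = 2.0896006 − (-0.0045251)·(-0.0067150)/(-0.2335000) = 2.0897307;  |Δ| = 0.0001301
|u_5 − u_4| = 0.0001301 < 0.001

n = 5, u_n = 2.08973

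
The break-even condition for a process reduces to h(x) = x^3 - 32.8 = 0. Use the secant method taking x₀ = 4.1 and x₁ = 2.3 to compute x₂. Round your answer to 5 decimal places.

h(4.1) = 36.1210000, h(2.3) = -20.6330000
x₂ = 2.3000000 − (-20.6330000)·(2.3000000 − 4.1000000) / (-20.6330000 − 36.1210000) = 2.3000000 − (37.1394000)/(-56.7540000) = 2.9543926

2.95439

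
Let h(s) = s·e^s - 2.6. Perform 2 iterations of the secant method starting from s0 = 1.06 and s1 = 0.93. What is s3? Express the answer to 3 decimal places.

0.978

h(1.06) = 0.45955, h(0.93) = -0.24291
s2 = 0.93000 − (-0.24291)·(0.93000 − 1.06000) / (-0.24291 − 0.45955) = 0.93000 − (0.03158)/(-0.70246) = 0.97495
h(0.97495) = -0.01536
s3 = 0.97495 − (-0.01536)·(0.97495 − 0.93000) / (-0.01536 − (-0.24291)) = 0.97495 − (-0.00069)/(0.22755) = 0.97799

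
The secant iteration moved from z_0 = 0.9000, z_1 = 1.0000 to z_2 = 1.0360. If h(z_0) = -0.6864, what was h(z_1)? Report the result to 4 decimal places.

-0.1817

The secant line through (0.9000, -0.6864) and (1.0000, h(z_1)) crosses zero at z_2 = 1.0360.
So (0.9000, -0.6864), (1.0000, h(z_1)), (1.0360, 0) are collinear:
h(z_1) = -0.6864 · (1.0000 − 1.0360) / (0.9000 − 1.0360) = -0.6864 · (-0.036000)/(-0.136000) = -0.181694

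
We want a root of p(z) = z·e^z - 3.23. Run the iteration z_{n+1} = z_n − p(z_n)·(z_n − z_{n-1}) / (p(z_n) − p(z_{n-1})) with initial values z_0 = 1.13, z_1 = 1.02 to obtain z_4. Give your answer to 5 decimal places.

p(1.13) = 0.2680918, p(1.02) = -0.4013413
z_2 = 1.0200000 − (-0.4013413)·(1.0200000 − 1.1300000) / (-0.4013413 − 0.2680918) = 1.0200000 − (0.0441475)/(-0.6694332) = 1.0859477
p(1.0859477) = -0.0131563
z_3 = 1.0859477 − (-0.0131563)·(1.0859477 − 1.0200000) / (-0.0131563 − (-0.4013413)) = 1.0859477 − (-0.0008676)/(0.3881851) = 1.0881827
p(1.0881827) = 0.0006774
z_4 = 1.0881827 − 0.0006774·(1.0881827 − 1.0859477) / (0.0006774 − (-0.0131563)) = 1.0881827 − (0.0000015)/(0.0138336) = 1.0880733

1.08807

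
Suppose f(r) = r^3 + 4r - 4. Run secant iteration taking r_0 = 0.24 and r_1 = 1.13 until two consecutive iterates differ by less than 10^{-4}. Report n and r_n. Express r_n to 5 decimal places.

f(0.24) = -3.0261760, f(1.13) = 1.9628970
r_2 = 1.1300000 − 1.9628970·(0.8900000)/(4.9890730) = 0.7798391;  |Δ| = 0.3501609
f(0.7798391) = -0.4063853
r_3 = 0.7798391 − (-0.4063853)·(-0.3501609)/(-2.3692823) = 0.8398996;  |Δ| = 0.0600605
f(0.8398996) = -0.0479103
r_4 = 0.8398996 − (-0.0479103)·(0.0600605)/(0.3584750) = 0.8479267;  |Δ| = 0.0080271
f(0.8479267) = 0.0013487
r_5 = 0.8479267 − 0.0013487·(0.0080271)/(0.0492590) = 0.8477069;  |Δ| = 0.0002198
f(0.8477069) = -0.0000044
r_6 = 0.8477069 − (-0.0000044)·(-0.0002198)/(-0.0013530) = 0.8477076;  |Δ| = 0.0000007
|r_6 − r_5| = 0.0000007 < 10^{-4}

n = 6, r_n = 0.84771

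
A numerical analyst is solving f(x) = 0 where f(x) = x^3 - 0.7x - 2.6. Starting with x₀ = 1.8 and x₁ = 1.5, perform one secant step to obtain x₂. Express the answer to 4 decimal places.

1.5367

f(1.8) = 1.972000, f(1.5) = -0.275000
x₂ = 1.500000 − (-0.275000)·(1.500000 − 1.800000) / (-0.275000 − 1.972000) = 1.500000 − (0.082500)/(-2.247000) = 1.536716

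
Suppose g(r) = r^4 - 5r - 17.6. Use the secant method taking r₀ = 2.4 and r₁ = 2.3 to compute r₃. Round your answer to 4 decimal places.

2.3251

g(2.4) = 3.577600, g(2.3) = -1.115900
r₂ = 2.300000 − (-1.115900)·(2.300000 − 2.400000) / (-1.115900 − 3.577600) = 2.300000 − (0.111590)/(-4.693500) = 2.323775
g(2.323775) = -0.059609
r₃ = 2.323775 − (-0.059609)·(2.323775 − 2.300000) / (-0.059609 − (-1.115900)) = 2.323775 − (-0.001417)/(1.056291) = 2.325117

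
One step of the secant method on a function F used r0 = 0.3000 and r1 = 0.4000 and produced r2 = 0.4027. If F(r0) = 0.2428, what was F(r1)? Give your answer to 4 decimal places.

The secant line through (0.3000, 0.2428) and (0.4000, F(r1)) crosses zero at r2 = 0.4027.
So (0.3000, 0.2428), (0.4000, F(r1)), (0.4027, 0) are collinear:
F(r1) = 0.2428 · (0.4000 − 0.4027) / (0.3000 − 0.4027) = 0.2428 · (-0.002700)/(-0.102700) = 0.006383

0.0064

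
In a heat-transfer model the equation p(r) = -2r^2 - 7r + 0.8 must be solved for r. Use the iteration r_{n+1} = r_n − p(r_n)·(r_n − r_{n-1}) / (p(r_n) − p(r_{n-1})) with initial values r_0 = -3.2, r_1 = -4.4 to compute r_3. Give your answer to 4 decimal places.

p(-3.2) = 2.720000, p(-4.4) = -7.120000
r_2 = -4.400000 − (-7.120000)·(-4.400000 − (-3.200000)) / (-7.120000 − 2.720000) = -4.400000 − (8.544000)/(-9.840000) = -3.531707
p(-3.531707) = 0.576038
r_3 = -3.531707 − 0.576038·(-3.531707 − (-4.400000)) / (0.576038 − (-7.120000)) = -3.531707 − (0.500170)/(7.696038) = -3.596698

-3.5967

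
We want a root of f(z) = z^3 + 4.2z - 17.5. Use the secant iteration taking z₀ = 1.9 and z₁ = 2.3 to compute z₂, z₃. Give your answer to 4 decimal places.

2.0523, 2.0651

f(1.9) = -2.661000, f(2.3) = 4.327000
z₂ = 2.300000 − 4.327000·(2.300000 − 1.900000) / (4.327000 − (-2.661000)) = 2.300000 − (1.730800)/(6.988000) = 2.052318
f(2.052318) = -0.235878
z₃ = 2.052318 − (-0.235878)·(2.052318 − 2.300000) / (-0.235878 − 4.327000) = 2.052318 − (0.058423)/(-4.562878) = 2.065122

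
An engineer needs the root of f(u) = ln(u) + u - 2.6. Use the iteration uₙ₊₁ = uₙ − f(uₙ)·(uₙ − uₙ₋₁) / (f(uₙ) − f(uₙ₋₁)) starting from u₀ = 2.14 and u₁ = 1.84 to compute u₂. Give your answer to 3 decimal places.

f(2.14) = 0.30081, f(1.84) = -0.15023
u₂ = 1.84000 − (-0.15023)·(1.84000 − 2.14000) / (-0.15023 − 0.30081) = 1.84000 − (0.04507)/(-0.45104) = 1.93993

1.940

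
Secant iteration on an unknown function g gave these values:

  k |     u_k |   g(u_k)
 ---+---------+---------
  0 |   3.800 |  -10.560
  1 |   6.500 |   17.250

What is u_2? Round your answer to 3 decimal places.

4.825

u_2 = 6.500 − 17.250·(6.500 − 3.800) / (17.250 − (-10.560))
   = 6.500 − (46.57500)/(27.81000) = 4.82524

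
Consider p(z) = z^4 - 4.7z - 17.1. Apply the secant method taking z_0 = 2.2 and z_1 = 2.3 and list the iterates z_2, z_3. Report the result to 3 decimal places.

p(2.2) = -4.01440, p(2.3) = 0.07410
z_2 = 2.30000 − 0.07410·(2.30000 − 2.20000) / (0.07410 − (-4.01440)) = 2.30000 − (0.00741)/(4.08850) = 2.29819
p(2.29819) = -0.00548
z_3 = 2.29819 − (-0.00548)·(2.29819 − 2.30000) / (-0.00548 − 0.07410) = 2.29819 − (0.00001)/(-0.07958) = 2.29831

2.298, 2.298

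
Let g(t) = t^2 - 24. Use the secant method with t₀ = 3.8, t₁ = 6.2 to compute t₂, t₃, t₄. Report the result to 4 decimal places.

g(3.8) = -9.560000, g(6.2) = 14.440000
t₂ = 6.200000 − 14.440000·(6.200000 − 3.800000) / (14.440000 − (-9.560000)) = 6.200000 − (34.656000)/(24.000000) = 4.756000
g(4.756000) = -1.380464
t₃ = 4.756000 − (-1.380464)·(4.756000 − 6.200000) / (-1.380464 − 14.440000) = 4.756000 − (1.993390)/(-15.820464) = 4.882001
g(4.882001) = -0.166069
t₄ = 4.882001 − (-0.166069)·(4.882001 − 4.756000) / (-0.166069 − (-1.380464)) = 4.882001 − (-0.020925)/(1.214395) = 4.899231

4.7560, 4.8820, 4.8992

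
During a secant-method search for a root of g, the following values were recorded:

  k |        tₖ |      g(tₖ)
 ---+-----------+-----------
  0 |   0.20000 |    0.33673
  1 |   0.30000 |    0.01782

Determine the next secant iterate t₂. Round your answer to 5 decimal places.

0.30559

t₂ = 0.30000 − 0.01782·(0.30000 − 0.20000) / (0.01782 − 0.33673)
   = 0.30000 − (0.0017820)/(-0.3189100) = 0.3055878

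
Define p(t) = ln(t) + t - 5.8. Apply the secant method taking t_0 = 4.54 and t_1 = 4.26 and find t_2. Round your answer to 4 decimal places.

4.3339

p(4.54) = 0.252927, p(4.26) = -0.090731
t_2 = 4.260000 − (-0.090731)·(4.260000 − 4.540000) / (-0.090731 − 0.252927) = 4.260000 − (0.025405)/(-0.343658) = 4.333924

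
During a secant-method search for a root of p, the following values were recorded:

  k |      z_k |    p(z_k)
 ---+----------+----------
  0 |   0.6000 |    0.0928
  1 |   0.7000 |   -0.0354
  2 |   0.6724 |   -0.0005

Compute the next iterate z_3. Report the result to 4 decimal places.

0.6720

z_3 = 0.6724 − (-0.0005)·(0.6724 − 0.7000) / (-0.0005 − (-0.0354))
   = 0.6724 − (0.000014)/(0.034900) = 0.672005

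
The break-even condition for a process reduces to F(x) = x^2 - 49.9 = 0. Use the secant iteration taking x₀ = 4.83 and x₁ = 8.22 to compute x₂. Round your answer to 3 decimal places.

6.866

F(4.83) = -26.57110, F(8.22) = 17.66840
x₂ = 8.22000 − 17.66840·(8.22000 − 4.83000) / (17.66840 − (-26.57110)) = 8.22000 − (59.89588)/(44.23950) = 6.86610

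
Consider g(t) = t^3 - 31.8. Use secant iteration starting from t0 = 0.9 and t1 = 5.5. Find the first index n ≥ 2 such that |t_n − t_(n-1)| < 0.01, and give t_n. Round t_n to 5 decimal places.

g(0.9) = -31.0710000, g(5.5) = 134.5750000
t2 = 5.5000000 − 134.5750000·(4.6000000)/(165.6460000) = 1.7628437;  |Δ| = 3.7371563
g(1.7628437) = -26.3217558
t3 = 1.7628437 − (-26.3217558)·(-3.7371563)/(-160.8967558) = 2.3742203;  |Δ| = 0.6113766
g(2.3742203) = -18.4167055
t4 = 2.3742203 − (-18.4167055)·(0.6113766)/(7.9050503) = 3.7985684;  |Δ| = 1.4243481
g(3.7985684) = 23.0100062
t5 = 3.7985684 − 23.0100062·(1.4243481)/(41.4267118) = 3.0074301;  |Δ| = 0.7911383
g(3.0074301) = -4.5988905
t6 = 3.0074301 − (-4.5988905)·(-0.7911383)/(-27.6088968) = 3.1392122;  |Δ| = 0.1317821
g(3.1392122) = -0.8641528
t7 = 3.1392122 − (-0.8641528)·(0.1317821)/(3.7347378) = 3.1697043;  |Δ| = 0.0304921
g(3.1697043) = 0.0460980
t8 = 3.1697043 − 0.0460980·(0.0304921)/(0.9102507) = 3.1681600;  |Δ| = 0.0015442
|t8 − t7| = 0.0015442 < 0.01

n = 8, t_n = 3.16816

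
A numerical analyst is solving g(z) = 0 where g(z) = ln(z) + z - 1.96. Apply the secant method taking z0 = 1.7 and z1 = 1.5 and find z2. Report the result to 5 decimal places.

1.53354

g(1.7) = 0.2706283, g(1.5) = -0.0545349
z2 = 1.5000000 − (-0.0545349)·(1.5000000 − 1.7000000) / (-0.0545349 − 0.2706283) = 1.5000000 − (0.0109070)/(-0.3251631) = 1.5335431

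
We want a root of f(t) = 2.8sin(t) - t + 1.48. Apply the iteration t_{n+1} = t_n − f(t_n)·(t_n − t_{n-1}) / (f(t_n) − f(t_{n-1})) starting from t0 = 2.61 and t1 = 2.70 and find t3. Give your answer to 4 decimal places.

2.6934

f(2.61) = 0.289339, f(2.70) = -0.023336
t2 = 2.700000 − (-0.023336)·(2.700000 − 2.610000) / (-0.023336 − 0.289339) = 2.700000 − (-0.002100)/(-0.312676) = 2.693283
f(2.693283) = 0.000357
t3 = 2.693283 − 0.000357·(2.693283 − 2.700000) / (0.000357 − (-0.023336)) = 2.693283 − (-0.000002)/(0.023694) = 2.693384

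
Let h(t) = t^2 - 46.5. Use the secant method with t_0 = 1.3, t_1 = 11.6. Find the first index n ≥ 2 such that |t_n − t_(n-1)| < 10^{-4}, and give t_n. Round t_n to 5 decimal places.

h(1.3) = -44.8100000, h(11.6) = 88.0600000
t_2 = 11.6000000 − 88.0600000·(10.3000000)/(132.8700000) = 4.7736434;  |Δ| = 6.8263566
h(4.7736434) = -23.7123286
t_3 = 4.7736434 − (-23.7123286)·(-6.8263566)/(-111.7723286) = 6.2218445;  |Δ| = 1.4482011
h(6.2218445) = -7.7886507
t_4 = 6.2218445 − (-7.7886507)·(1.4482011)/(15.9236778) = 6.9301942;  |Δ| = 0.7083497
h(6.9301942) = 1.5275922
t_5 = 6.9301942 − 1.5275922·(0.7083497)/(9.3162429) = 6.8140455;  |Δ| = 0.1161487
h(6.8140455) = -0.0687834
t_6 = 6.8140455 − (-0.0687834)·(-0.1161487)/(-1.5963755) = 6.8190501;  |Δ| = 0.0050045
h(6.8190501) = -0.0005562
t_7 = 6.8190501 − (-0.0005562)·(0.0050045)/(0.0682272) = 6.8190909;  |Δ| = 0.0000408
|t_7 − t_6| = 0.0000408 < 10^{-4}

n = 7, t_n = 6.81909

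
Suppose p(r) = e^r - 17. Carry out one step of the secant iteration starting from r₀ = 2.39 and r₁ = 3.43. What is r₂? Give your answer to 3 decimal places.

p(2.39) = -6.08651, p(3.43) = 13.87664
r₂ = 3.43000 − 13.87664·(3.43000 − 2.39000) / (13.87664 − (-6.08651)) = 3.43000 − (14.43171)/(19.96315) = 2.70708

2.707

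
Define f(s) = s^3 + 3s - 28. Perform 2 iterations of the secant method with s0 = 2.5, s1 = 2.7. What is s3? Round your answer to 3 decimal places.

f(2.5) = -4.87500, f(2.7) = -0.21700
s2 = 2.70000 − (-0.21700)·(2.70000 − 2.50000) / (-0.21700 − (-4.87500)) = 2.70000 − (-0.04340)/(4.65800) = 2.70932
f(2.70932) = 0.01543
s3 = 2.70932 − 0.01543·(2.70932 − 2.70000) / (0.01543 − (-0.21700)) = 2.70932 − (0.00014)/(0.23243) = 2.70870

2.709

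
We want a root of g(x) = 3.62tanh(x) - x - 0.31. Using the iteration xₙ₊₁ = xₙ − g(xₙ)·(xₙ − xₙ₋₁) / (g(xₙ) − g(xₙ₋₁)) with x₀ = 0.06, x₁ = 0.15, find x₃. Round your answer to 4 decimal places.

0.1191

g(0.06) = -0.153060, g(0.15) = 0.078964
x₂ = 0.150000 − 0.078964·(0.150000 − 0.060000) / (0.078964 − (-0.153060)) = 0.150000 − (0.007107)/(0.232024) = 0.119371
g(0.119371) = 0.000710
x₃ = 0.119371 − 0.000710·(0.119371 − 0.150000) / (0.000710 − 0.078964) = 0.119371 − (-0.000022)/(-0.078254) = 0.119093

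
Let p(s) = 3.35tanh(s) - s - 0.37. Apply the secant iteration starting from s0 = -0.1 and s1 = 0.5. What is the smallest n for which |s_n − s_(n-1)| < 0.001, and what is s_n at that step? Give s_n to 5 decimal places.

n = 5, s_n = 0.15935

p(-0.1) = -0.6038878, p(0.5) = 0.6780925
s2 = 0.5000000 − 0.6780925·(0.6000000)/(1.2819803) = 0.1826351;  |Δ| = 0.3173649
p(0.1826351) = 0.0524795
s3 = 0.1826351 − 0.0524795·(-0.3173649)/(-0.6256130) = 0.1560130;  |Δ| = 0.0266221
p(0.1560130) = -0.0075689
s4 = 0.1560130 − (-0.0075689)·(-0.0266221)/(-0.0600484) = 0.1593687;  |Δ| = 0.0033556
p(0.1593687) = 0.0000419
s5 = 0.1593687 − 0.0000419·(0.0033556)/(0.0076108) = 0.1593502;  |Δ| = 0.0000185
|s5 − s4| = 0.0000185 < 0.001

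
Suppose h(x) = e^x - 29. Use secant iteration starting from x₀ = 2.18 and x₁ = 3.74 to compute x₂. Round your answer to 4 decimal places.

h(2.18) = -20.153694, h(3.74) = 13.097990
x₂ = 3.740000 − 13.097990·(3.740000 − 2.180000) / (13.097990 − (-20.153694)) = 3.740000 − (20.432865)/(33.251684) = 3.125509

3.1255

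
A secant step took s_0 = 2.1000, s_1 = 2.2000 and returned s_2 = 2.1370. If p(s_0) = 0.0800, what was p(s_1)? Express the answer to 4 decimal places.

-0.1362

The secant line through (2.1000, 0.0800) and (2.2000, p(s_1)) crosses zero at s_2 = 2.1370.
So (2.1000, 0.0800), (2.2000, p(s_1)), (2.1370, 0) are collinear:
p(s_1) = 0.0800 · (2.2000 − 2.1370) / (2.1000 − 2.1370) = 0.0800 · (0.063000)/(-0.037000) = -0.136216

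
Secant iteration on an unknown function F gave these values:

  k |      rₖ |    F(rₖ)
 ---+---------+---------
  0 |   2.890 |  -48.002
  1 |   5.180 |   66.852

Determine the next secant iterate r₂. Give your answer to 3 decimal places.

3.847

r₂ = 5.180 − 66.852·(5.180 − 2.890) / (66.852 − (-48.002))
   = 5.180 − (153.09108)/(114.85400) = 3.84708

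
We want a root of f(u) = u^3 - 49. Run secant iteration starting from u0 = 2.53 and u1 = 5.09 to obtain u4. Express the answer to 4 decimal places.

3.6752

f(2.53) = -32.805723, f(5.09) = 82.872229
u2 = 5.090000 − 82.872229·(5.090000 − 2.530000) / (82.872229 − (-32.805723)) = 5.090000 − (212.152906)/(115.677952) = 3.256004
f(3.256004) = -14.481273
u3 = 3.256004 − (-14.481273)·(3.256004 − 5.090000) / (-14.481273 − 82.872229) = 3.256004 − (26.558597)/(-97.353502) = 3.528810
f(3.528810) = -5.057504
u4 = 3.528810 − (-5.057504)·(3.528810 − 3.256004) / (-5.057504 − (-14.481273)) = 3.528810 − (-1.379716)/(9.423769) = 3.675218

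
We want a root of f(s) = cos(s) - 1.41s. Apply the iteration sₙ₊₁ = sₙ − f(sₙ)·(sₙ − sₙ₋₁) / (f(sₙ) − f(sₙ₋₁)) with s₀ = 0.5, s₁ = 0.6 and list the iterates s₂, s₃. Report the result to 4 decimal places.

f(0.5) = 0.172583, f(0.6) = -0.020664
s₂ = 0.600000 − (-0.020664)·(0.600000 − 0.500000) / (-0.020664 − 0.172583) = 0.600000 − (-0.002066)/(-0.193247) = 0.589307
f(0.589307) = 0.000404
s₃ = 0.589307 − 0.000404·(0.589307 − 0.600000) / (0.000404 − (-0.020664)) = 0.589307 − (-0.000004)/(0.021068) = 0.589512

0.5893, 0.5895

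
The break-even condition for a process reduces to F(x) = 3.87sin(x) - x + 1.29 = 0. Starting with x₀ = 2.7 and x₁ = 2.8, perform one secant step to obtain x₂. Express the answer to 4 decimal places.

2.7533

F(2.7) = 0.243960, F(2.8) = -0.213596
x₂ = 2.800000 − (-0.213596)·(2.800000 − 2.700000) / (-0.213596 − 0.243960) = 2.800000 − (-0.021360)/(-0.457556) = 2.753318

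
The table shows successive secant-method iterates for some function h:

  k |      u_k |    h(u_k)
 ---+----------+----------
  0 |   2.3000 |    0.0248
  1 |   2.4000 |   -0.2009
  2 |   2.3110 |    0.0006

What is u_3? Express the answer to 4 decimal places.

2.3113

u_3 = 2.3110 − 0.0006·(2.3110 − 2.4000) / (0.0006 − (-0.2009))
   = 2.3110 − (-0.000053)/(0.201500) = 2.311265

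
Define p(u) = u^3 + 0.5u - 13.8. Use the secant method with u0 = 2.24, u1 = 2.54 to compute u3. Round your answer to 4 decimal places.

2.3285

p(2.24) = -1.440576, p(2.54) = 3.857064
u2 = 2.540000 − 3.857064·(2.540000 − 2.240000) / (3.857064 − (-1.440576)) = 2.540000 − (1.157119)/(5.297640) = 2.321578
p(2.321578) = -0.126539
u3 = 2.321578 − (-0.126539)·(2.321578 − 2.540000) / (-0.126539 − 3.857064) = 2.321578 − (0.027639)/(-3.983603) = 2.328517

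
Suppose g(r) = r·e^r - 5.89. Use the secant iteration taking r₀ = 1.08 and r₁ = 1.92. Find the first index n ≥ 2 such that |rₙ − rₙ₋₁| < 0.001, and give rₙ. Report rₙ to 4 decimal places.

g(1.08) = -2.709746, g(1.92) = 7.206240
r₂ = 1.920000 − 7.206240·(0.840000)/(9.915986) = 1.309547;  |Δ| = 0.610453
g(1.309547) = -1.038788
r₃ = 1.309547 − (-1.038788)·(-0.610453)/(-8.245028) = 1.386458;  |Δ| = 0.076911
g(1.386458) = -0.343261
r₄ = 1.386458 − (-0.343261)·(0.076911)/(0.695526) = 1.424415;  |Δ| = 0.037958
g(1.424415) = 0.029056
r₅ = 1.424415 − 0.029056·(0.037958)/(0.372317) = 1.421453;  |Δ| = 0.002962
g(1.421453) = -0.000725
r₆ = 1.421453 − (-0.000725)·(-0.002962)/(-0.029781) = 1.421525;  |Δ| = 0.000072
|r₆ − r₅| = 0.000072 < 0.001

n = 6, rₙ = 1.4215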